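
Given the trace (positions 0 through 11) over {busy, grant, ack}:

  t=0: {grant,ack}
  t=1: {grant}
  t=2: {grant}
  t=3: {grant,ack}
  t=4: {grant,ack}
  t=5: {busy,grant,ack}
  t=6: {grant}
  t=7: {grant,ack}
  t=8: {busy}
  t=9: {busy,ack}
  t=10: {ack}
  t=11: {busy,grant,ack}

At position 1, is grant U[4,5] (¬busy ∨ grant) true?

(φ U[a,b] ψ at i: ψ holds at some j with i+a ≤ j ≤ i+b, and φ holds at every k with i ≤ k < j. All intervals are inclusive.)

Need some j in [5,6] with (¬busy ∨ grant), and grant at every k in [1,j-1].
  j=5: (¬busy ∨ grant) holds; grant holds at every k in [1,4] → satisfied.

True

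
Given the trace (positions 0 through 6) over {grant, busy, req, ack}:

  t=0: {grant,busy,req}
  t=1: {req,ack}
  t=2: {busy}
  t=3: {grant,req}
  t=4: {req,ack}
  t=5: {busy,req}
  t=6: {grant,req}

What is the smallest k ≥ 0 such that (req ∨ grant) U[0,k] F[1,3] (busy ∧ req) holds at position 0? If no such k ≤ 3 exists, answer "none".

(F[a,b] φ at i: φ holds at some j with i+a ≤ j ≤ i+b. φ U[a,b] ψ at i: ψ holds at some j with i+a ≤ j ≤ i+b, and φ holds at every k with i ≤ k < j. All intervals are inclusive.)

2

Need earliest j ≥ 0 with F[1,3] (busy ∧ req), and (req ∨ grant) at every k in [0,j-1].
  j=0: rhs fails.
  j=1: rhs fails.
  j=2: rhs holds; lhs holds on [0,1]. k = 2.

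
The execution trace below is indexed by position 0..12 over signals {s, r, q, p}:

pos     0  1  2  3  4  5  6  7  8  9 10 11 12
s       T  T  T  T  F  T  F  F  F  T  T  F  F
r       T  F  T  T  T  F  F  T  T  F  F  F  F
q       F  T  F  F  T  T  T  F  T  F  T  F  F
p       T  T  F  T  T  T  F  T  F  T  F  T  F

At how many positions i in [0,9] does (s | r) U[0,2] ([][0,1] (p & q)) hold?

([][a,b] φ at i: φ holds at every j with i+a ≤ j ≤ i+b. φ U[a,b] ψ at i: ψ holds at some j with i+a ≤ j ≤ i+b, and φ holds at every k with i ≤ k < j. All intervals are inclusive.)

3

Evaluate at each i in [0,9]:
  i=0: ✗ (no rhs in [0,2])
  i=1: ✗ (no rhs in [1,3])
  i=2: ✓ (rhs at j=4; lhs holds on [2,3])
  i=3: ✓ (rhs at j=4; lhs holds on [3,3])
  i=4: ✓ (rhs at j=4)
  i=5: ✗ (no rhs in [5,7])
  i=6: ✗ (no rhs in [6,8])
  i=7: ✗ (no rhs in [7,9])
  i=8: ✗ (no rhs in [8,10])
  i=9: ✗ (no rhs in [9,11])
Positions where it holds: {2, 3, 4} → 3.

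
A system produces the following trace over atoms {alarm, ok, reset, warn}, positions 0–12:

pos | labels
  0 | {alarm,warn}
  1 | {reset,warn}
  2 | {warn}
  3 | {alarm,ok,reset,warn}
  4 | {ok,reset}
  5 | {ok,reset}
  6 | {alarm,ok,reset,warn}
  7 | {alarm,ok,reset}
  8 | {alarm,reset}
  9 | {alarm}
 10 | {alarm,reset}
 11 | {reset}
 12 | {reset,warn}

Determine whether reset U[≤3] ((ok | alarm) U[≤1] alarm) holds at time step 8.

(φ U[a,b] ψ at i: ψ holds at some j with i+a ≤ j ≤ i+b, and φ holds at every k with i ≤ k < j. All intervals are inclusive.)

Need some j in [8,11] with ((ok | alarm) U[≤1] alarm), and reset at every k in [8,j-1].
  j=8: ((ok | alarm) U[≤1] alarm) holds; no prefix to check → satisfied.

True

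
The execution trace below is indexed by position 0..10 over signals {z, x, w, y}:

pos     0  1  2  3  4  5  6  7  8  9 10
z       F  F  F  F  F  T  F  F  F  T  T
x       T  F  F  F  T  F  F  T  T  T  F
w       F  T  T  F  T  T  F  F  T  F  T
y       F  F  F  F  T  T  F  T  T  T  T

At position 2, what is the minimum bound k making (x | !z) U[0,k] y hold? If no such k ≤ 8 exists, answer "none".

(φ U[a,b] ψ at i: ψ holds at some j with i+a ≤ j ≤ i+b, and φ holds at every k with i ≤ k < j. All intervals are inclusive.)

2

Need earliest j ≥ 2 with y, and (x | !z) at every k in [2,j-1].
  j=2: rhs fails.
  j=3: rhs fails.
  j=4: rhs holds; lhs holds on [2,3]. k = 2.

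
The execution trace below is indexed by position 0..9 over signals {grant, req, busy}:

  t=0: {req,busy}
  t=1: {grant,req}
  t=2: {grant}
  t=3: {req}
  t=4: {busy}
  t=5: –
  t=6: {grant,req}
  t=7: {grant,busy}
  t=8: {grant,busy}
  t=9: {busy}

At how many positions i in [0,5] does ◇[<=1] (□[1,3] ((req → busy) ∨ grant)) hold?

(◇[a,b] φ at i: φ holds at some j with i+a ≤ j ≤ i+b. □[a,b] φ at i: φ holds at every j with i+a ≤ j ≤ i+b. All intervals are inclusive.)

4

Evaluate at each i in [0,5]:
  i=0: ✗ (none in [0,1])
  i=1: ✗ (none in [1,2])
  i=2: ✓ (witness j=3)
  i=3: ✓ (witness j=3)
  i=4: ✓ (witness j=4)
  i=5: ✓ (witness j=5)
Positions where it holds: {2, 3, 4, 5} → 4.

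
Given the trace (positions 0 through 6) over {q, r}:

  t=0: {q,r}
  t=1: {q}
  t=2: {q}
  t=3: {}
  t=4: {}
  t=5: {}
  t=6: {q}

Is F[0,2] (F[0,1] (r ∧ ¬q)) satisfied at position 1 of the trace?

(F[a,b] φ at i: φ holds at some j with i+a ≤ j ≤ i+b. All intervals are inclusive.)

No

Check F[0,1] (r ∧ ¬q) at each j in [1,3]:
  j=1: fails (none in [1,2])
  j=2: fails (none in [2,3])
  j=3: fails (none in [3,4])
No position in the window satisfies it → formula fails.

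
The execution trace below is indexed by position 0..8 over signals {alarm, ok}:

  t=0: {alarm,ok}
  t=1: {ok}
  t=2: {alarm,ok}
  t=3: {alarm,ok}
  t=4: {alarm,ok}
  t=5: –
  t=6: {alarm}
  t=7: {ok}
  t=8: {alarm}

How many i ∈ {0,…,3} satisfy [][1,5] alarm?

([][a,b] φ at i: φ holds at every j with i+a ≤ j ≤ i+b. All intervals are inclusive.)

Evaluate at each i in [0,3]:
  i=0: ✗ (fails at j=1)
  i=1: ✗ (fails at j=5)
  i=2: ✗ (fails at j=5)
  i=3: ✗ (fails at j=5)
Positions where it holds: {} → 0.

0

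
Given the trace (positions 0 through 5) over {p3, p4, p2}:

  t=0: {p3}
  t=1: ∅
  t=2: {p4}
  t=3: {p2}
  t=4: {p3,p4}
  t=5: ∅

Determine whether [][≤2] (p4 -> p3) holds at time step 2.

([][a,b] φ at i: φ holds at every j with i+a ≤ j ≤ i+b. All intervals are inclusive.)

No

Check (p4 -> p3) at every j in [2,4]:
  j=2: antecedent true; consequent false → ✗
  j=3: antecedent false → ✓
  j=4: antecedent true; consequent true → ✓
Fails at j=2 → formula fails.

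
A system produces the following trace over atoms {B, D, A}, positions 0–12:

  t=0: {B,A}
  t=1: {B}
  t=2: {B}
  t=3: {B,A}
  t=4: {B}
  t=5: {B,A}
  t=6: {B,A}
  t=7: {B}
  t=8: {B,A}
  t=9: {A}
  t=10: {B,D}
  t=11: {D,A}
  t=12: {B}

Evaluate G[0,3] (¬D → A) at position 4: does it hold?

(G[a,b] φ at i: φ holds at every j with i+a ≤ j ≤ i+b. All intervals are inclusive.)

Check (¬D → A) at every j in [4,7]:
  j=4: antecedent true; consequent false → ✗
  j=5: antecedent true; consequent true → ✓
  j=6: antecedent true; consequent true → ✓
  j=7: antecedent true; consequent false → ✗
Fails at j=4 → formula fails.

False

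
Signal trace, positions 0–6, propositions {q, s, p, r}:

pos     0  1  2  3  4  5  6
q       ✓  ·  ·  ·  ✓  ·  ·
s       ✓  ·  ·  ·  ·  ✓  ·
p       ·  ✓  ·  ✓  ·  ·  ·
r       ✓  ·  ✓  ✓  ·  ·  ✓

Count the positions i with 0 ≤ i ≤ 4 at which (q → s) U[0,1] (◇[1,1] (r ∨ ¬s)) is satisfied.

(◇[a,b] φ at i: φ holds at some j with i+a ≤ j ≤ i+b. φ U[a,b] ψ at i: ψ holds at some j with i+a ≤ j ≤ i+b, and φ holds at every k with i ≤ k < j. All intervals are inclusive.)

4

Evaluate at each i in [0,4]:
  i=0: ✓ (rhs at j=0)
  i=1: ✓ (rhs at j=1)
  i=2: ✓ (rhs at j=2)
  i=3: ✓ (rhs at j=3)
  i=4: ✗ (lhs fails at k=4 before rhs at j=5)
Positions where it holds: {0, 1, 2, 3} → 4.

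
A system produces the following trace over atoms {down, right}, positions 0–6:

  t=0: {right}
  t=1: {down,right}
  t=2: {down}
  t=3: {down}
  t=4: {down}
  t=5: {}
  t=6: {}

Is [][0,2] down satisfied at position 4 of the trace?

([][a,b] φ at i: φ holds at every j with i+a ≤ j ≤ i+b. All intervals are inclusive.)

No

Check down at every j in [4,6]:
  j=4: true
  j=5: false
  j=6: false
Fails at j=5 → formula fails.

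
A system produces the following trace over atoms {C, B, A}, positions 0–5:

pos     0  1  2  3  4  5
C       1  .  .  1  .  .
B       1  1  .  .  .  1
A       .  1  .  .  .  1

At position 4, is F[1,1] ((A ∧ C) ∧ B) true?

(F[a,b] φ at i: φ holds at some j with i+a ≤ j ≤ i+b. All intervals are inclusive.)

Check ((A ∧ C) ∧ B) at each j in [5,5]:
  j=5: false
No position in the window satisfies it → formula fails.

Does not hold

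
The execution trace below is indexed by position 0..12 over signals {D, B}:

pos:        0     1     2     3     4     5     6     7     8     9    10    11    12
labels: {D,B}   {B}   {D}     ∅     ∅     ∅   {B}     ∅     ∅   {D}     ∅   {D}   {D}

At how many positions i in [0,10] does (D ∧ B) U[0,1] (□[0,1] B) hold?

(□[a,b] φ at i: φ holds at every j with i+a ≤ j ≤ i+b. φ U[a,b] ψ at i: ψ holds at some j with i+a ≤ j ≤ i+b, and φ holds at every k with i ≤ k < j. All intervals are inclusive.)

1

Evaluate at each i in [0,10]:
  i=0: ✓ (rhs at j=0)
  i=1: ✗ (no rhs in [1,2])
  i=2: ✗ (no rhs in [2,3])
  i=3: ✗ (no rhs in [3,4])
  i=4: ✗ (no rhs in [4,5])
  i=5: ✗ (no rhs in [5,6])
  i=6: ✗ (no rhs in [6,7])
  i=7: ✗ (no rhs in [7,8])
  i=8: ✗ (no rhs in [8,9])
  i=9: ✗ (no rhs in [9,10])
  i=10: ✗ (no rhs in [10,11])
Positions where it holds: {0} → 1.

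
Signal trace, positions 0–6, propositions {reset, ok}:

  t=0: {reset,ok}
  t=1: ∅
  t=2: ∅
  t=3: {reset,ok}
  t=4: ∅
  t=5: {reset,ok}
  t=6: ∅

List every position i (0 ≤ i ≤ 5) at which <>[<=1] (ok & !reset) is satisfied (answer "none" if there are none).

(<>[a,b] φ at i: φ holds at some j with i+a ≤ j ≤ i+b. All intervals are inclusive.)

none

Evaluate at each i in [0,5]:
  i=0: ✗ (none in [0,1])
  i=1: ✗ (none in [1,2])
  i=2: ✗ (none in [2,3])
  i=3: ✗ (none in [3,4])
  i=4: ✗ (none in [4,5])
  i=5: ✗ (none in [5,6])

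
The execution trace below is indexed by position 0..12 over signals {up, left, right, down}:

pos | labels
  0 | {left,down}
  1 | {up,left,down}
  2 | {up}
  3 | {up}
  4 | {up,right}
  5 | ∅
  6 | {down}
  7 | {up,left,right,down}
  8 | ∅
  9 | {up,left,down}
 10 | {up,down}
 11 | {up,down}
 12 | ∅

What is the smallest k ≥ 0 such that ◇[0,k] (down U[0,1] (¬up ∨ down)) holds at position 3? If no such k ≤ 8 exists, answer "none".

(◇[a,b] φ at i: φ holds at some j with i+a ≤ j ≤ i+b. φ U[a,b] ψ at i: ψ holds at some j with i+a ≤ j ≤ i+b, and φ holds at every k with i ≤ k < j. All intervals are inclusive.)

2

Scan j = 3,4,… for (down U[0,1] (¬up ∨ down)):
  j=3: fails
  j=4: fails
  j=5: holds
First hit at j=5, so smallest k = 5-3 = 2.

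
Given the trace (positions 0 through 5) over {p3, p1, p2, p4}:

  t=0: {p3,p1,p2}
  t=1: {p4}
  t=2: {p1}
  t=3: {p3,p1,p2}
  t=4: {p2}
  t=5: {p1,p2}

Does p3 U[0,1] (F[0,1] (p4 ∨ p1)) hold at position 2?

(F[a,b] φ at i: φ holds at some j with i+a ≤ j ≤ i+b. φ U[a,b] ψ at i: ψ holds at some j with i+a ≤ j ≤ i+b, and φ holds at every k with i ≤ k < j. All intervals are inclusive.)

Yes

Need some j in [2,3] with F[0,1] (p4 ∨ p1), and p3 at every k in [2,j-1].
  j=2: F[0,1] (p4 ∨ p1) holds; no prefix to check → satisfied.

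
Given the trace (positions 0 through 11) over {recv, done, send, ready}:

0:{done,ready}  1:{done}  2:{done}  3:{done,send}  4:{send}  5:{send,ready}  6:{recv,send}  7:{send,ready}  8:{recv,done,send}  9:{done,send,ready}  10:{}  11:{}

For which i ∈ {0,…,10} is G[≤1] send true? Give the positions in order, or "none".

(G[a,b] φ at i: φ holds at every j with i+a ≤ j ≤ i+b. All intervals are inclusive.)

3, 4, 5, 6, 7, 8

Evaluate at each i in [0,10]:
  i=0: ✗ (fails at j=0)
  i=1: ✗ (fails at j=1)
  i=2: ✗ (fails at j=2)
  i=3: ✓ (all of [3,4])
  i=4: ✓ (all of [4,5])
  i=5: ✓ (all of [5,6])
  i=6: ✓ (all of [6,7])
  i=7: ✓ (all of [7,8])
  i=8: ✓ (all of [8,9])
  i=9: ✗ (fails at j=10)
  i=10: ✗ (fails at j=10)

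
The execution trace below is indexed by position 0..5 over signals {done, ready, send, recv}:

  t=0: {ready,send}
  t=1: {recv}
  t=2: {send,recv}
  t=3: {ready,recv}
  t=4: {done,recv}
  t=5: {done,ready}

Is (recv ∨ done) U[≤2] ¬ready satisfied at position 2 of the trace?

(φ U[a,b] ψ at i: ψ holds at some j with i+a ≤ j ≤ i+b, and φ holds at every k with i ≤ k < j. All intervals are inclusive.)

Need some j in [2,4] with ¬ready, and (recv ∨ done) at every k in [2,j-1].
  j=2: ¬ready holds; no prefix to check → satisfied.

Yes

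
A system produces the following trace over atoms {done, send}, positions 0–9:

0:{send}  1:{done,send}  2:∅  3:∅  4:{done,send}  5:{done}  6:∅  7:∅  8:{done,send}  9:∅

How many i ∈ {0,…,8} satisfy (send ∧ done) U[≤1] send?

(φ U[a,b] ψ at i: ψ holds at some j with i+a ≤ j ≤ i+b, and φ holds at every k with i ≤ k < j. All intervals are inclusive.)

Evaluate at each i in [0,8]:
  i=0: ✓ (rhs at j=0)
  i=1: ✓ (rhs at j=1)
  i=2: ✗ (no rhs in [2,3])
  i=3: ✗ (lhs fails at k=3 before rhs at j=4)
  i=4: ✓ (rhs at j=4)
  i=5: ✗ (no rhs in [5,6])
  i=6: ✗ (no rhs in [6,7])
  i=7: ✗ (lhs fails at k=7 before rhs at j=8)
  i=8: ✓ (rhs at j=8)
Positions where it holds: {0, 1, 4, 8} → 4.

4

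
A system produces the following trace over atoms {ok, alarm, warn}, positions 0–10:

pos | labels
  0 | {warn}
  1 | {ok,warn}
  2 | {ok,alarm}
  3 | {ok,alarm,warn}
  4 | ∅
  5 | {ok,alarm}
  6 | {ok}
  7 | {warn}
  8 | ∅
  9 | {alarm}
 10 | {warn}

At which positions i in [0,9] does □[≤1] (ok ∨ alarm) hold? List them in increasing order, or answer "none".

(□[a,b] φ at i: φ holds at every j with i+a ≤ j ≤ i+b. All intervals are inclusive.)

Evaluate at each i in [0,9]:
  i=0: ✗ (fails at j=0)
  i=1: ✓ (all of [1,2])
  i=2: ✓ (all of [2,3])
  i=3: ✗ (fails at j=4)
  i=4: ✗ (fails at j=4)
  i=5: ✓ (all of [5,6])
  i=6: ✗ (fails at j=7)
  i=7: ✗ (fails at j=7)
  i=8: ✗ (fails at j=8)
  i=9: ✗ (fails at j=10)

1, 2, 5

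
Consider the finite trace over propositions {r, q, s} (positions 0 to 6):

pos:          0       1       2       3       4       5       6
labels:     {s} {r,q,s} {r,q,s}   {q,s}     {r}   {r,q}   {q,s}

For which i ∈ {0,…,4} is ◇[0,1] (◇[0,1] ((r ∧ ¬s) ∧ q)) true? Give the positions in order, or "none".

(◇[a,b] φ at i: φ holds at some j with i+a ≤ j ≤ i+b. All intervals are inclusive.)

3, 4

Evaluate at each i in [0,4]:
  i=0: ✗ (none in [0,1])
  i=1: ✗ (none in [1,2])
  i=2: ✗ (none in [2,3])
  i=3: ✓ (witness j=4)
  i=4: ✓ (witness j=4)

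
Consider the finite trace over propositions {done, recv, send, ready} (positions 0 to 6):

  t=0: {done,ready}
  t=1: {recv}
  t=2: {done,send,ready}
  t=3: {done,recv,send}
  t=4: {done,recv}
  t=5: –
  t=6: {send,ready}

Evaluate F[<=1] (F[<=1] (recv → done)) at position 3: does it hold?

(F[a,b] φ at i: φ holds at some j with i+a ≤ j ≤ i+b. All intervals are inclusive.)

Check F[<=1] (recv → done) at each j in [3,4]:
  j=3: holds (witness at 3)
  j=4: holds (witness at 4)
Found at j=3 → formula holds.

True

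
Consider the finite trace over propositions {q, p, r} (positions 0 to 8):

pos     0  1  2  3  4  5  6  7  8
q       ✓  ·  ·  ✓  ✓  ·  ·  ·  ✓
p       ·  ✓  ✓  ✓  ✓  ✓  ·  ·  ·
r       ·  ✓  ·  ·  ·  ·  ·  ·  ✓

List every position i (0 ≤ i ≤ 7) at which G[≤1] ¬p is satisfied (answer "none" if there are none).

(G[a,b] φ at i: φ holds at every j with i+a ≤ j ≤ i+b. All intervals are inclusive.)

6, 7

Evaluate at each i in [0,7]:
  i=0: ✗ (fails at j=1)
  i=1: ✗ (fails at j=1)
  i=2: ✗ (fails at j=2)
  i=3: ✗ (fails at j=3)
  i=4: ✗ (fails at j=4)
  i=5: ✗ (fails at j=5)
  i=6: ✓ (all of [6,7])
  i=7: ✓ (all of [7,8])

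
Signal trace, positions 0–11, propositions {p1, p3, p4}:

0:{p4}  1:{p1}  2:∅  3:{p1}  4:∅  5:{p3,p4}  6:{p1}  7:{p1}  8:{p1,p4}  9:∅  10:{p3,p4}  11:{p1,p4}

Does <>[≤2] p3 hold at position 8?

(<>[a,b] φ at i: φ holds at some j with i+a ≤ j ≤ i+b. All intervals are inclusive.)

Check p3 at each j in [8,10]:
  j=8: false
  j=9: false
  j=10: true
Found at j=10 → formula holds.

True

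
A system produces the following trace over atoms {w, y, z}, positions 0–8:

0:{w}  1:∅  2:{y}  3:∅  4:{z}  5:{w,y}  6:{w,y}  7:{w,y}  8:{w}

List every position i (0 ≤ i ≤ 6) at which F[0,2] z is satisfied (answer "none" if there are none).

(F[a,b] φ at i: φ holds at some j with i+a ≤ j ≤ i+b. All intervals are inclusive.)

Evaluate at each i in [0,6]:
  i=0: ✗ (none in [0,2])
  i=1: ✗ (none in [1,3])
  i=2: ✓ (witness j=4)
  i=3: ✓ (witness j=4)
  i=4: ✓ (witness j=4)
  i=5: ✗ (none in [5,7])
  i=6: ✗ (none in [6,8])

2, 3, 4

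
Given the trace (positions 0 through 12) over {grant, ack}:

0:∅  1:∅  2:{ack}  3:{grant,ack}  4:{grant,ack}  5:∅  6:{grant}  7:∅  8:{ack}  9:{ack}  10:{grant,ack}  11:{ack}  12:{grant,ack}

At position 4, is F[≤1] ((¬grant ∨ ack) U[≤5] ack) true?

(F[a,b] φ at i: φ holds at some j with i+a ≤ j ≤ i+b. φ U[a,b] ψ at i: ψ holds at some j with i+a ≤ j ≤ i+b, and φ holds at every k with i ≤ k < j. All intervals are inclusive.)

Yes

Check ((¬grant ∨ ack) U[≤5] ack) at each j in [4,5]:
  j=4: holds
  j=5: fails
Found at j=4 → formula holds.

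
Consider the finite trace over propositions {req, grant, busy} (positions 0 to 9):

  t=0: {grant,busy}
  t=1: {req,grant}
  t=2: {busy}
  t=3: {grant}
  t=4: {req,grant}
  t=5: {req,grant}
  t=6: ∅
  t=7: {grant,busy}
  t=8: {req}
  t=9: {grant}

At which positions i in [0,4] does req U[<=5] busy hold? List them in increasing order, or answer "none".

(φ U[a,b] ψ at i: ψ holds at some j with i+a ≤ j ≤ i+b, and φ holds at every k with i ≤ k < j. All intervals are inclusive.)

Evaluate at each i in [0,4]:
  i=0: ✓ (rhs at j=0)
  i=1: ✓ (rhs at j=2; lhs holds on [1,1])
  i=2: ✓ (rhs at j=2)
  i=3: ✗ (lhs fails at k=3 before rhs at j=7)
  i=4: ✗ (lhs fails at k=6 before rhs at j=7)

0, 1, 2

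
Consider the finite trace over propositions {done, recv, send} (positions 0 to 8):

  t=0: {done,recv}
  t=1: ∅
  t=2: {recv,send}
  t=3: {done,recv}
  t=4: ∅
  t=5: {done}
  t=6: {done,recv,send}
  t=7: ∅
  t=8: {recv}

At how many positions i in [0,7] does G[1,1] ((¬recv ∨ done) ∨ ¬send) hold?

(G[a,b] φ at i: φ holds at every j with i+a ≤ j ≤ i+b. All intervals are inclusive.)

7

Evaluate at each i in [0,7]:
  i=0: ✓ (all of [1,1])
  i=1: ✗ (fails at j=2)
  i=2: ✓ (all of [3,3])
  i=3: ✓ (all of [4,4])
  i=4: ✓ (all of [5,5])
  i=5: ✓ (all of [6,6])
  i=6: ✓ (all of [7,7])
  i=7: ✓ (all of [8,8])
Positions where it holds: {0, 2, 3, 4, 5, 6, 7} → 7.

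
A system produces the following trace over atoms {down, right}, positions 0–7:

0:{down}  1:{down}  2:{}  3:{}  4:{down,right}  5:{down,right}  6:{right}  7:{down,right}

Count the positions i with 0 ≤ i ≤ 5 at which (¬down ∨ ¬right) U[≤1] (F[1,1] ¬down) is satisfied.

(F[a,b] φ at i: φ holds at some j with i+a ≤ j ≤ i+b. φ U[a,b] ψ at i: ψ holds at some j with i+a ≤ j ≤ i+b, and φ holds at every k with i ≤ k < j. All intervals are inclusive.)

4

Evaluate at each i in [0,5]:
  i=0: ✓ (rhs at j=1; lhs holds on [0,0])
  i=1: ✓ (rhs at j=1)
  i=2: ✓ (rhs at j=2)
  i=3: ✗ (no rhs in [3,4])
  i=4: ✗ (lhs fails at k=4 before rhs at j=5)
  i=5: ✓ (rhs at j=5)
Positions where it holds: {0, 1, 2, 5} → 4.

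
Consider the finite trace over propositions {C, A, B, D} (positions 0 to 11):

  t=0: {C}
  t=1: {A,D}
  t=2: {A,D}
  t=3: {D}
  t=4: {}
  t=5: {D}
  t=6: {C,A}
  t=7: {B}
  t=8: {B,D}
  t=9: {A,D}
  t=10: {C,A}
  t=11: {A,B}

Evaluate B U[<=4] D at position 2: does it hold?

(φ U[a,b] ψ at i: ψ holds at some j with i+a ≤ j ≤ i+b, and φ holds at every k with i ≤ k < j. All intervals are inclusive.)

Holds

Need some j in [2,6] with D, and B at every k in [2,j-1].
  j=2: D holds; no prefix to check → satisfied.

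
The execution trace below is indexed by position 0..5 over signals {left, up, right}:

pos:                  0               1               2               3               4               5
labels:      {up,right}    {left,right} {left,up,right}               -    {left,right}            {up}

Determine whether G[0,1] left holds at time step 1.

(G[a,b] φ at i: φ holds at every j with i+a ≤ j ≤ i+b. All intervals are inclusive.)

Check left at every j in [1,2]:
  j=1: true
  j=2: true
All positions satisfy it → formula holds.

Holds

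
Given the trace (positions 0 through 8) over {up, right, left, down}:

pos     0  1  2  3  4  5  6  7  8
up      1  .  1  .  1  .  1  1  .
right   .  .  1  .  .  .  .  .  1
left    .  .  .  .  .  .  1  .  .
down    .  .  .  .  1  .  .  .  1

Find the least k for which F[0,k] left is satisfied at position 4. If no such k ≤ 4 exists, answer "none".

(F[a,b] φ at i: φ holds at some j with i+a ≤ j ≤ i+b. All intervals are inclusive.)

Scan j = 4,5,… for left:
  j=4: fails
  j=5: fails
  j=6: holds
First hit at j=6, so smallest k = 6-4 = 2.

2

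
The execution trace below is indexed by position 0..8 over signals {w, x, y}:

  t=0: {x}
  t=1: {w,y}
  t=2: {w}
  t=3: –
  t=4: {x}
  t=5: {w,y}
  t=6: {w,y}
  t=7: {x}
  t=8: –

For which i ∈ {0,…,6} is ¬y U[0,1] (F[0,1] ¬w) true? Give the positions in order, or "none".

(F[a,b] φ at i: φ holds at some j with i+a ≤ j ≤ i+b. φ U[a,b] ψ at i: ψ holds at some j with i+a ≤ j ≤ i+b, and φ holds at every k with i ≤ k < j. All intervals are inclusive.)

Evaluate at each i in [0,6]:
  i=0: ✓ (rhs at j=0)
  i=1: ✗ (lhs fails at k=1 before rhs at j=2)
  i=2: ✓ (rhs at j=2)
  i=3: ✓ (rhs at j=3)
  i=4: ✓ (rhs at j=4)
  i=5: ✗ (lhs fails at k=5 before rhs at j=6)
  i=6: ✓ (rhs at j=6)

0, 2, 3, 4, 6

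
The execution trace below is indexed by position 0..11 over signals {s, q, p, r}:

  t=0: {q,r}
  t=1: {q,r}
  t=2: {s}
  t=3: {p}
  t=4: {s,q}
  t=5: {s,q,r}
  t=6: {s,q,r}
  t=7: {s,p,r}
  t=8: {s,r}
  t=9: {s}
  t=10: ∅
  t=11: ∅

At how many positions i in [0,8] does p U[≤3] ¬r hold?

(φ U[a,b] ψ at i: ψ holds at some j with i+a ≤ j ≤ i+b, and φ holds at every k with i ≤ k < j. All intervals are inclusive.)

3

Evaluate at each i in [0,8]:
  i=0: ✗ (lhs fails at k=0 before rhs at j=2)
  i=1: ✗ (lhs fails at k=1 before rhs at j=2)
  i=2: ✓ (rhs at j=2)
  i=3: ✓ (rhs at j=3)
  i=4: ✓ (rhs at j=4)
  i=5: ✗ (no rhs in [5,8])
  i=6: ✗ (lhs fails at k=6 before rhs at j=9)
  i=7: ✗ (lhs fails at k=8 before rhs at j=9)
  i=8: ✗ (lhs fails at k=8 before rhs at j=9)
Positions where it holds: {2, 3, 4} → 3.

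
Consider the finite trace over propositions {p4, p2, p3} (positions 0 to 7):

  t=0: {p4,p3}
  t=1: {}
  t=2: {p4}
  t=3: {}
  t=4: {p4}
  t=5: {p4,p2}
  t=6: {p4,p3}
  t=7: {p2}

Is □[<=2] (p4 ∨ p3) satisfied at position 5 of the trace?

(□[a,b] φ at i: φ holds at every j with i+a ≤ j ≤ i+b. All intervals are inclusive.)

Does not hold

Check (p4 ∨ p3) at every j in [5,7]:
  j=5: true
  j=6: true
  j=7: false
Fails at j=7 → formula fails.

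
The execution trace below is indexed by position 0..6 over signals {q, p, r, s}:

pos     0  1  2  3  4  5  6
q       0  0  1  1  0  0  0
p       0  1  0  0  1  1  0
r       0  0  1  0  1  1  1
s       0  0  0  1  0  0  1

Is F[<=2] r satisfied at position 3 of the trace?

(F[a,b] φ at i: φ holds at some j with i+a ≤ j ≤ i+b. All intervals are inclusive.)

Yes

Check r at each j in [3,5]:
  j=3: false
  j=4: true
  j=5: true
Found at j=4 → formula holds.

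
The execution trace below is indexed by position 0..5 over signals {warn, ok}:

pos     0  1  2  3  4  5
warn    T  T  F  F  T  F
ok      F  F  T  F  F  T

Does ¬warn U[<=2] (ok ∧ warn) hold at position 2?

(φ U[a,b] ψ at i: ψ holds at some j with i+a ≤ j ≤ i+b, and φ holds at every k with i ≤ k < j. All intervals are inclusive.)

No

Need some j in [2,4] with (ok ∧ warn), and ¬warn at every k in [2,j-1].
  j=2: (ok ∧ warn) false.
  j=3: (ok ∧ warn) false.
  j=4: (ok ∧ warn) false.
No j in the window works → until fails.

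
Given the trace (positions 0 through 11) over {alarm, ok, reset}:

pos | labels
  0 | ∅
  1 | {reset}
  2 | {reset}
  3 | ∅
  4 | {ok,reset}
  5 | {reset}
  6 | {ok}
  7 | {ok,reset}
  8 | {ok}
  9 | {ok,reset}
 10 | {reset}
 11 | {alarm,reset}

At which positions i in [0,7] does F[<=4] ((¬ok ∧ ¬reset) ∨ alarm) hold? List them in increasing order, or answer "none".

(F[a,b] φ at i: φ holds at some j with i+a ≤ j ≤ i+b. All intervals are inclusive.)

0, 1, 2, 3, 7

Evaluate at each i in [0,7]:
  i=0: ✓ (witness j=0)
  i=1: ✓ (witness j=3)
  i=2: ✓ (witness j=3)
  i=3: ✓ (witness j=3)
  i=4: ✗ (none in [4,8])
  i=5: ✗ (none in [5,9])
  i=6: ✗ (none in [6,10])
  i=7: ✓ (witness j=11)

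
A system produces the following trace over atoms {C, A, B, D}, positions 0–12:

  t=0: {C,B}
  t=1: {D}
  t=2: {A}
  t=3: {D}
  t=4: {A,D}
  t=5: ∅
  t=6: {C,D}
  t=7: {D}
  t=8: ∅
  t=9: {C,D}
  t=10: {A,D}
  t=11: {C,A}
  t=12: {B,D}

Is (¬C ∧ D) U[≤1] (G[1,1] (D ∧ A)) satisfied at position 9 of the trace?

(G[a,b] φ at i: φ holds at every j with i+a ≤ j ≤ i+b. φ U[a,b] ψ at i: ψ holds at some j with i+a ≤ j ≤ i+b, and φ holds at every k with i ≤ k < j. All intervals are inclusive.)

Need some j in [9,10] with G[1,1] (D ∧ A), and (¬C ∧ D) at every k in [9,j-1].
  j=9: G[1,1] (D ∧ A) holds; no prefix to check → satisfied.

Yes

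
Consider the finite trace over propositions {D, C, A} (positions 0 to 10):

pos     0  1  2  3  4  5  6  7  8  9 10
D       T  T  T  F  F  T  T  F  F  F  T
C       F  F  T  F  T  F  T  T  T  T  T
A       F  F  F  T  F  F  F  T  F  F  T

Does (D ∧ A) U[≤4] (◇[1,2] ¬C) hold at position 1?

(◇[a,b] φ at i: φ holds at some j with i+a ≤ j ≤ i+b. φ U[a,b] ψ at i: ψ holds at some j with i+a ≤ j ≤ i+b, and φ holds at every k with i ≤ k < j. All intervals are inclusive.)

Holds

Need some j in [1,5] with ◇[1,2] ¬C, and (D ∧ A) at every k in [1,j-1].
  j=1: ◇[1,2] ¬C holds; no prefix to check → satisfied.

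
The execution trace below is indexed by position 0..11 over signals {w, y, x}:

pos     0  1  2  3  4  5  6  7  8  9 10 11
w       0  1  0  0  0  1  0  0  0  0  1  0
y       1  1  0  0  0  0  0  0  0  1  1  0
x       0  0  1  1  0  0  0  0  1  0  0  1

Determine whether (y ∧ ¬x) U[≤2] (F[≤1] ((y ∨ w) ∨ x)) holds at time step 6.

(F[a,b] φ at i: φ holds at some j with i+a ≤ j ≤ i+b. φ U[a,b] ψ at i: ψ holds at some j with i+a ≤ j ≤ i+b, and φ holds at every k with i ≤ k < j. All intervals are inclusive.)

Does not hold

Need some j in [6,8] with F[≤1] ((y ∨ w) ∨ x), and (y ∧ ¬x) at every k in [6,j-1].
  j=6: F[≤1] ((y ∨ w) ∨ x) — fails (none in [6,7]).
  j=7: F[≤1] ((y ∨ w) ∨ x) holds, but (y ∧ ¬x) fails at k=6 → not this j.
  j=8: F[≤1] ((y ∨ w) ∨ x) holds, but (y ∧ ¬x) fails at k=6 → not this j.
No j in the window works → until fails.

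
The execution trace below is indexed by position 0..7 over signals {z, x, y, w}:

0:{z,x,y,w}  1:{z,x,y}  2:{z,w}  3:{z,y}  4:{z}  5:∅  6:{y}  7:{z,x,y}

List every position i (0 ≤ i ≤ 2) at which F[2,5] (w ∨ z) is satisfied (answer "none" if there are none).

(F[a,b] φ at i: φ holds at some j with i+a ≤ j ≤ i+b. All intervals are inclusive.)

Evaluate at each i in [0,2]:
  i=0: ✓ (witness j=2)
  i=1: ✓ (witness j=3)
  i=2: ✓ (witness j=4)

0, 1, 2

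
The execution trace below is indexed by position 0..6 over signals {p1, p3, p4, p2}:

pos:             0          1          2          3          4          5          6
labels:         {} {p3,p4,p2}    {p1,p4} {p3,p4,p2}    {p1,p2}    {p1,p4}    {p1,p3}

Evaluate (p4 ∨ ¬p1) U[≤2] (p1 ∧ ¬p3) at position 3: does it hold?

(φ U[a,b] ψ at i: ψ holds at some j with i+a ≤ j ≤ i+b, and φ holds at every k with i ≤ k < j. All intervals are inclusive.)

True

Need some j in [3,5] with (p1 ∧ ¬p3), and (p4 ∨ ¬p1) at every k in [3,j-1].
  j=3: (p1 ∧ ¬p3) false.
  j=4: (p1 ∧ ¬p3) holds; (p4 ∨ ¬p1) holds at every k in [3,3] → satisfied.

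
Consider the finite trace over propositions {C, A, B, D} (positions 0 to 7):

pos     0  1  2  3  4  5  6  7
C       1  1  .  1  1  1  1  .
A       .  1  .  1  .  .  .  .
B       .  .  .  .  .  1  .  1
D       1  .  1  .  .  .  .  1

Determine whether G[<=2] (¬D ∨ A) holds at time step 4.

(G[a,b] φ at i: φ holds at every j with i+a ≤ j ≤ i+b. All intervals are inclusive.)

True

Check (¬D ∨ A) at every j in [4,6]:
  j=4: true
  j=5: true
  j=6: true
All positions satisfy it → formula holds.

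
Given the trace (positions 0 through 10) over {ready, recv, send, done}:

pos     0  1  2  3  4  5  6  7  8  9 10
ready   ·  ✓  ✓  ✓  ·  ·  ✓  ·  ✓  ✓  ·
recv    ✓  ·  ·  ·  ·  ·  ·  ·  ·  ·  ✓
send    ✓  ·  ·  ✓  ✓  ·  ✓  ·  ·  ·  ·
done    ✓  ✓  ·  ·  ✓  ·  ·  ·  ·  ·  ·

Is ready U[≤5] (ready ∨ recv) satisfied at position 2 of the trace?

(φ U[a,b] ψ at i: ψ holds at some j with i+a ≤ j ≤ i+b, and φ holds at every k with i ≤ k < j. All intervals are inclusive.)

True

Need some j in [2,7] with (ready ∨ recv), and ready at every k in [2,j-1].
  j=2: (ready ∨ recv) holds; no prefix to check → satisfied.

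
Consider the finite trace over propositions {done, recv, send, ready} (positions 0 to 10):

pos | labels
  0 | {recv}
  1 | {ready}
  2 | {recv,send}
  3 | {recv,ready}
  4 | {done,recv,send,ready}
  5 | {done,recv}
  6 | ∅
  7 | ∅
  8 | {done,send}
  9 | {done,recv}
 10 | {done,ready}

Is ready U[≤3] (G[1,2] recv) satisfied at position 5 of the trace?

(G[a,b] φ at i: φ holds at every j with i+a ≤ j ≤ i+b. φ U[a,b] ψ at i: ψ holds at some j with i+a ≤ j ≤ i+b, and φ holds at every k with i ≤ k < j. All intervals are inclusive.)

Need some j in [5,8] with G[1,2] recv, and ready at every k in [5,j-1].
  j=5: G[1,2] recv — fails at 6.
  j=6: G[1,2] recv — fails at 7.
  j=7: G[1,2] recv — fails at 8.
  j=8: G[1,2] recv — fails at 10.
No j in the window works → until fails.

False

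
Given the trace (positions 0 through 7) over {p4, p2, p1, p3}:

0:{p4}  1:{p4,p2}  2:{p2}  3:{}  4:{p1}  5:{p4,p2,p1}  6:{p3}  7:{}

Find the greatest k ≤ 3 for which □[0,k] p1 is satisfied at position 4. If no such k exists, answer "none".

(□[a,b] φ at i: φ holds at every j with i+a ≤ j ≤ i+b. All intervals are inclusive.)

p1 must hold from j=4 onward; find where it first fails.
  j=4: holds
  j=5: holds
  j=6: fails
Holds on [4,5], so largest k = 1.

1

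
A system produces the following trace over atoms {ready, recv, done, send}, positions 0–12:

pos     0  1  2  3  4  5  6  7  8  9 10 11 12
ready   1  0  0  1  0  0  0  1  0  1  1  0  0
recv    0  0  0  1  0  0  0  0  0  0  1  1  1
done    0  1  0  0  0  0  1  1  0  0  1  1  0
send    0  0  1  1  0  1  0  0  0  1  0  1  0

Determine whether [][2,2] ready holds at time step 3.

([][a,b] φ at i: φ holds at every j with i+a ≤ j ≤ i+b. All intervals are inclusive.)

Check ready at every j in [5,5]:
  j=5: false
Fails at j=5 → formula fails.

Does not hold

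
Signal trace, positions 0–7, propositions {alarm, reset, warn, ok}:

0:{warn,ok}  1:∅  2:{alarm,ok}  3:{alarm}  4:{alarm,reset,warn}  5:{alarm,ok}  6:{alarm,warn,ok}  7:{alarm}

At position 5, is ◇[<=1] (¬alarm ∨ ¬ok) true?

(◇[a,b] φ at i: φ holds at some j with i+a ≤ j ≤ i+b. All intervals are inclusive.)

False

Check (¬alarm ∨ ¬ok) at each j in [5,6]:
  j=5: false
  j=6: false
No position in the window satisfies it → formula fails.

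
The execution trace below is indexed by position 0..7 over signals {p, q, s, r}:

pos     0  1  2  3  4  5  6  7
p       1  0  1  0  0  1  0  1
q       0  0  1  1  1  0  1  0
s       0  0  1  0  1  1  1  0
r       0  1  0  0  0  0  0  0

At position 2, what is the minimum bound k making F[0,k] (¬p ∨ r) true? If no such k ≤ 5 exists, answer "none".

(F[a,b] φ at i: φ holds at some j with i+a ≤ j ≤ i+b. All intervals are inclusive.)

1

Scan j = 2,3,… for (¬p ∨ r):
  j=2: fails
  j=3: holds
First hit at j=3, so smallest k = 3-2 = 1.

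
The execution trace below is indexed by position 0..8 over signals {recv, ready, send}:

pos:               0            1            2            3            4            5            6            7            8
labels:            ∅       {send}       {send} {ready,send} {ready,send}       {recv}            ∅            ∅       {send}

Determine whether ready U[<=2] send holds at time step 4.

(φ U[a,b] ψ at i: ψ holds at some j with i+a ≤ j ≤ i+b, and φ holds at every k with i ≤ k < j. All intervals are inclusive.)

Need some j in [4,6] with send, and ready at every k in [4,j-1].
  j=4: send holds; no prefix to check → satisfied.

Holds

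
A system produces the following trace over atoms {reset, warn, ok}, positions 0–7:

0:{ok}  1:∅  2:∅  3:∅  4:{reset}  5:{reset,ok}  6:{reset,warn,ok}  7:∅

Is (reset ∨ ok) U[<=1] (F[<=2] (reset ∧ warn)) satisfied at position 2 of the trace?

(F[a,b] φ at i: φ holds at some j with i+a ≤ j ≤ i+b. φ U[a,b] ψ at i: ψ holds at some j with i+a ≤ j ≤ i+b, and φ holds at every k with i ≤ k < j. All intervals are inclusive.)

Need some j in [2,3] with F[<=2] (reset ∧ warn), and (reset ∨ ok) at every k in [2,j-1].
  j=2: F[<=2] (reset ∧ warn) — fails (none in [2,4]).
  j=3: F[<=2] (reset ∧ warn) — fails (none in [3,5]).
No j in the window works → until fails.

False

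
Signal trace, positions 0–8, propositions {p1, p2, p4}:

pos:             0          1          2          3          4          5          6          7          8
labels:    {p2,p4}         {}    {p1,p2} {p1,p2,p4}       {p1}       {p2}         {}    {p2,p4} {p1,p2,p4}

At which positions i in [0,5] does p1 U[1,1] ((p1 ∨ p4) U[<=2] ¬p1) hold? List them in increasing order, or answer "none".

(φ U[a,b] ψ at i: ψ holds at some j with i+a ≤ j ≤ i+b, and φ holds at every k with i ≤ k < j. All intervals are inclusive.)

2, 3, 4

Evaluate at each i in [0,5]:
  i=0: ✗ (lhs fails at k=0 before rhs at j=1)
  i=1: ✗ (no rhs in [2,2])
  i=2: ✓ (rhs at j=3; lhs holds on [2,2])
  i=3: ✓ (rhs at j=4; lhs holds on [3,3])
  i=4: ✓ (rhs at j=5; lhs holds on [4,4])
  i=5: ✗ (lhs fails at k=5 before rhs at j=6)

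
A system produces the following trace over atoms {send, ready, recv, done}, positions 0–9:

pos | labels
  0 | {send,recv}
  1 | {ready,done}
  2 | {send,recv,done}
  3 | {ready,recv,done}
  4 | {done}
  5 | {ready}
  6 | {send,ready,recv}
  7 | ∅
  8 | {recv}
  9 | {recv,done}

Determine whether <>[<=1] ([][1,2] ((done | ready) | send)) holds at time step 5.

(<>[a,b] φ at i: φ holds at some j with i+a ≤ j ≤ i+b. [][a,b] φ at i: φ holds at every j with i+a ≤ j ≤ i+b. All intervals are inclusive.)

Check [][1,2] ((done | ready) | send) at each j in [5,6]:
  j=5: fails at 7
  j=6: fails at 7
No position in the window satisfies it → formula fails.

No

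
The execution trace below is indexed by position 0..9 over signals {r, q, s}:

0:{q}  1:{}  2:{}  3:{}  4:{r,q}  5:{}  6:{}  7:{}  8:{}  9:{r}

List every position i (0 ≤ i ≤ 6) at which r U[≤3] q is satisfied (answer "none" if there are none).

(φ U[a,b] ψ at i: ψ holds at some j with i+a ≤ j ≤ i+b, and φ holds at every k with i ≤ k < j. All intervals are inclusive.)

0, 4

Evaluate at each i in [0,6]:
  i=0: ✓ (rhs at j=0)
  i=1: ✗ (lhs fails at k=1 before rhs at j=4)
  i=2: ✗ (lhs fails at k=2 before rhs at j=4)
  i=3: ✗ (lhs fails at k=3 before rhs at j=4)
  i=4: ✓ (rhs at j=4)
  i=5: ✗ (no rhs in [5,8])
  i=6: ✗ (no rhs in [6,9])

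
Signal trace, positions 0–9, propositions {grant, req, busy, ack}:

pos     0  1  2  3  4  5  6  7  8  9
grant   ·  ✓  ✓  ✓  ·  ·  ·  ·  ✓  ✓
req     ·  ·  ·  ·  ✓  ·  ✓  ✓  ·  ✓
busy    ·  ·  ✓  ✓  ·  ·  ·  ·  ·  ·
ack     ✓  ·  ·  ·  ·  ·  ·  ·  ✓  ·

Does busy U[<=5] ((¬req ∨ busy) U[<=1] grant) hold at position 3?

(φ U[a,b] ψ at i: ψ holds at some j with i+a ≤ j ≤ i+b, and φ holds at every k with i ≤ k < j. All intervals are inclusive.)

Need some j in [3,8] with ((¬req ∨ busy) U[<=1] grant), and busy at every k in [3,j-1].
  j=3: ((¬req ∨ busy) U[<=1] grant) holds; no prefix to check → satisfied.

True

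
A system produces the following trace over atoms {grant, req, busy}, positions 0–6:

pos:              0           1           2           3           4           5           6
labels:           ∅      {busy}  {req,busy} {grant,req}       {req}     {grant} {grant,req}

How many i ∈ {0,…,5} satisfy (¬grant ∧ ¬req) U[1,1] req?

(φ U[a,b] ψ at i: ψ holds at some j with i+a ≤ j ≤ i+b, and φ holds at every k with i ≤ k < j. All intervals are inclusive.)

1

Evaluate at each i in [0,5]:
  i=0: ✗ (no rhs in [1,1])
  i=1: ✓ (rhs at j=2; lhs holds on [1,1])
  i=2: ✗ (lhs fails at k=2 before rhs at j=3)
  i=3: ✗ (lhs fails at k=3 before rhs at j=4)
  i=4: ✗ (no rhs in [5,5])
  i=5: ✗ (lhs fails at k=5 before rhs at j=6)
Positions where it holds: {1} → 1.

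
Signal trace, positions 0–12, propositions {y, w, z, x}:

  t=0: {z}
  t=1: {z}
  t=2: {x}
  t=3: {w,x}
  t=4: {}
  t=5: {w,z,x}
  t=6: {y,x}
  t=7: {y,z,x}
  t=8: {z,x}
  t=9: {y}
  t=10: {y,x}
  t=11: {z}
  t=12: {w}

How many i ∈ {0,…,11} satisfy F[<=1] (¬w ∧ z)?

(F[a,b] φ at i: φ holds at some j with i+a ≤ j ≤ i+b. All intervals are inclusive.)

7

Evaluate at each i in [0,11]:
  i=0: ✓ (witness j=0)
  i=1: ✓ (witness j=1)
  i=2: ✗ (none in [2,3])
  i=3: ✗ (none in [3,4])
  i=4: ✗ (none in [4,5])
  i=5: ✗ (none in [5,6])
  i=6: ✓ (witness j=7)
  i=7: ✓ (witness j=7)
  i=8: ✓ (witness j=8)
  i=9: ✗ (none in [9,10])
  i=10: ✓ (witness j=11)
  i=11: ✓ (witness j=11)
Positions where it holds: {0, 1, 6, 7, 8, 10, 11} → 7.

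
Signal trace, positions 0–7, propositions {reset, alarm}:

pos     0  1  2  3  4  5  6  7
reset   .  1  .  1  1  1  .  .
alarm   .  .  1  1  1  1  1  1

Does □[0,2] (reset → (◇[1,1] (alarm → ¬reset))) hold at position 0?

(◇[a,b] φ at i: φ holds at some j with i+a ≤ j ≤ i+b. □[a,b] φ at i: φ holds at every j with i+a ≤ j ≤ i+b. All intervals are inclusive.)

Check (reset → (◇[1,1] (alarm → ¬reset))) at every j in [0,2]:
  j=0: antecedent false → ✓
  j=1: antecedent true; consequent holds (witness at 2) → ✓
  j=2: antecedent false → ✓
All positions satisfy it → formula holds.

Holds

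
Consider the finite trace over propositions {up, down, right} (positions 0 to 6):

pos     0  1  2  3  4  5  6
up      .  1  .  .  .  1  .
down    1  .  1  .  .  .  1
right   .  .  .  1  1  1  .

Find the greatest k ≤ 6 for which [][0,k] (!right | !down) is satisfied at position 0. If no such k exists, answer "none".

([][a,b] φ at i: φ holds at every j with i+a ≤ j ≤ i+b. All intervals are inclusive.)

6

(!right | !down) must hold from j=0 onward; find where it first fails.
  j=0: holds
  j=1: holds
  j=2: holds
  j=3: holds
  j=4: holds
  j=5: holds
  j=6: holds
Holds through j=6; largest k = 6.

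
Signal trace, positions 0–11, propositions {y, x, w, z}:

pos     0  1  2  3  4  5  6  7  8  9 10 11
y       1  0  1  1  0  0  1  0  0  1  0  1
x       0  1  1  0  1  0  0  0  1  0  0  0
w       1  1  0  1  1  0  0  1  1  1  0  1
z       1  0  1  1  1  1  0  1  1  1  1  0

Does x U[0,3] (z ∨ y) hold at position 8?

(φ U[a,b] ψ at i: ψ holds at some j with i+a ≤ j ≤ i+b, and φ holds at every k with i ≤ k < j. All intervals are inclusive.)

Need some j in [8,11] with (z ∨ y), and x at every k in [8,j-1].
  j=8: (z ∨ y) holds; no prefix to check → satisfied.

True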